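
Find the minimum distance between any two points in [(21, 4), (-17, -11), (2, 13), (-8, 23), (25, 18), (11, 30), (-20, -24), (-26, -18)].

Computing all pairwise distances among 8 points:

d((21, 4), (-17, -11)) = 40.8534
d((21, 4), (2, 13)) = 21.0238
d((21, 4), (-8, 23)) = 34.6699
d((21, 4), (25, 18)) = 14.5602
d((21, 4), (11, 30)) = 27.8568
d((21, 4), (-20, -24)) = 49.6488
d((21, 4), (-26, -18)) = 51.8941
d((-17, -11), (2, 13)) = 30.6105
d((-17, -11), (-8, 23)) = 35.171
d((-17, -11), (25, 18)) = 51.0392
d((-17, -11), (11, 30)) = 49.6488
d((-17, -11), (-20, -24)) = 13.3417
d((-17, -11), (-26, -18)) = 11.4018
d((2, 13), (-8, 23)) = 14.1421
d((2, 13), (25, 18)) = 23.5372
d((2, 13), (11, 30)) = 19.2354
d((2, 13), (-20, -24)) = 43.0465
d((2, 13), (-26, -18)) = 41.7732
d((-8, 23), (25, 18)) = 33.3766
d((-8, 23), (11, 30)) = 20.2485
d((-8, 23), (-20, -24)) = 48.5077
d((-8, 23), (-26, -18)) = 44.7772
d((25, 18), (11, 30)) = 18.4391
d((25, 18), (-20, -24)) = 61.5549
d((25, 18), (-26, -18)) = 62.426
d((11, 30), (-20, -24)) = 62.2656
d((11, 30), (-26, -18)) = 60.6053
d((-20, -24), (-26, -18)) = 8.4853 <-- minimum

Closest pair: (-20, -24) and (-26, -18) with distance 8.4853

The closest pair is (-20, -24) and (-26, -18) with Euclidean distance 8.4853. For 8 points, brute-force pairwise comparison is shown above. For large n, the divide-and-conquer algorithm (sort by x, recurse on halves, check the dividing strip) achieves O(n log n).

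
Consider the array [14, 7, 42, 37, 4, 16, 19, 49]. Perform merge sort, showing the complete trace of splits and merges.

Merge sort trace:

Split: [14, 7, 42, 37, 4, 16, 19, 49] -> [14, 7, 42, 37] and [4, 16, 19, 49]
  Split: [14, 7, 42, 37] -> [14, 7] and [42, 37]
    Split: [14, 7] -> [14] and [7]
    Merge: [14] + [7] -> [7, 14]
    Split: [42, 37] -> [42] and [37]
    Merge: [42] + [37] -> [37, 42]
  Merge: [7, 14] + [37, 42] -> [7, 14, 37, 42]
  Split: [4, 16, 19, 49] -> [4, 16] and [19, 49]
    Split: [4, 16] -> [4] and [16]
    Merge: [4] + [16] -> [4, 16]
    Split: [19, 49] -> [19] and [49]
    Merge: [19] + [49] -> [19, 49]
  Merge: [4, 16] + [19, 49] -> [4, 16, 19, 49]
Merge: [7, 14, 37, 42] + [4, 16, 19, 49] -> [4, 7, 14, 16, 19, 37, 42, 49]

Final sorted array: [4, 7, 14, 16, 19, 37, 42, 49]

The merge sort proceeds by recursively splitting the array and merging sorted halves.
After all merges, the sorted array is [4, 7, 14, 16, 19, 37, 42, 49].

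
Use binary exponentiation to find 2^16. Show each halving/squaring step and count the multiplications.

Computing 2^16 by squaring (build up from 2^1; each line after the first costs one multiplication):

2^1 = 2
2^2 = (2^1)^2 = 2^2 = 4
2^4 = (2^2)^2 = 4^2 = 16
2^8 = (2^4)^2 = 16^2 = 256
2^16 = (2^8)^2 = 256^2 = 65536

Result: 65536
Multiplications needed: 4 (4 lines after 2^1)

2^16 = 65536. Using exponentiation by squaring, this requires 4 multiplications. The key idea: if the exponent is even, square the half-power; if odd, multiply by the base once.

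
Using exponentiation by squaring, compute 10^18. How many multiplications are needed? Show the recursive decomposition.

Computing 10^18 by squaring (build up from 10^1; each line after the first costs one multiplication):

10^1 = 10
10^2 = (10^1)^2 = 10^2 = 100
10^4 = (10^2)^2 = 100^2 = 10000
10^8 = (10^4)^2 = 10000^2 = 100000000
10^9 = 10 * 10^8 = 10 * 100000000 = 1000000000
10^18 = (10^9)^2 = 1000000000^2 = 1000000000000000000

Result: 1000000000000000000
Multiplications needed: 5 (5 lines after 10^1)

10^18 = 1000000000000000000. Using exponentiation by squaring, this requires 5 multiplications. The key idea: if the exponent is even, square the half-power; if odd, multiply by the base once.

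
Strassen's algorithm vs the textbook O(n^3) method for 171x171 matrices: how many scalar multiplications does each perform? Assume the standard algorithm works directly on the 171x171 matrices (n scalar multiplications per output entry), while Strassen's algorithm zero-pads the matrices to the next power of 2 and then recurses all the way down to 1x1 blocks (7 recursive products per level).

Matrix multiplication for 171x171 matrices:

Strassen's algorithm requires power-of-2 dimensions. Pad 171x171 to 256x256 (next power of 2).

Standard algorithm: 171^3 = 5000211 multiplications
Strassen's algorithm: 7^(log2(256)) = 7^8 = 5764801 multiplications
Difference: 5000211 - 5764801 = -764590 (Strassen uses MORE here due to padding overhead — for small or just-over-power-of-2 n, padding can outweigh the per-level savings)

Standard: 5000211 multiplications (171^3). Strassen: 5764801 multiplications (7^8, after padding to 256x256). Strassen reduces 8 recursive multiplications to 7 at each level.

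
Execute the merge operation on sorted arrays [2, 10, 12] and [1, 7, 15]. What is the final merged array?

Merging process:

Compare 2 vs 1: take 1 from right. Merged: [1]
Compare 2 vs 7: take 2 from left. Merged: [1, 2]
Compare 10 vs 7: take 7 from right. Merged: [1, 2, 7]
Compare 10 vs 15: take 10 from left. Merged: [1, 2, 7, 10]
Compare 12 vs 15: take 12 from left. Merged: [1, 2, 7, 10, 12]
Append remaining from right: [15]. Merged: [1, 2, 7, 10, 12, 15]

Final merged array: [1, 2, 7, 10, 12, 15]
Total comparisons: 5

The merged array is [1, 2, 7, 10, 12, 15], requiring 5 comparisons. The merge step runs in O(n) time where n is the total number of elements.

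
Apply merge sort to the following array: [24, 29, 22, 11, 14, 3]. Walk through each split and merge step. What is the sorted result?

Merge sort trace:

Split: [24, 29, 22, 11, 14, 3] -> [24, 29, 22] and [11, 14, 3]
  Split: [24, 29, 22] -> [24] and [29, 22]
    Split: [29, 22] -> [29] and [22]
    Merge: [29] + [22] -> [22, 29]
  Merge: [24] + [22, 29] -> [22, 24, 29]
  Split: [11, 14, 3] -> [11] and [14, 3]
    Split: [14, 3] -> [14] and [3]
    Merge: [14] + [3] -> [3, 14]
  Merge: [11] + [3, 14] -> [3, 11, 14]
Merge: [22, 24, 29] + [3, 11, 14] -> [3, 11, 14, 22, 24, 29]

Final sorted array: [3, 11, 14, 22, 24, 29]

The merge sort proceeds by recursively splitting the array and merging sorted halves.
After all merges, the sorted array is [3, 11, 14, 22, 24, 29].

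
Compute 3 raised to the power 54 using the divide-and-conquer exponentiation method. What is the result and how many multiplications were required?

Computing 3^54 by squaring (build up from 3^1; each line after the first costs one multiplication):

3^1 = 3
3^2 = (3^1)^2 = 3^2 = 9
3^3 = 3 * 3^2 = 3 * 9 = 27
3^6 = (3^3)^2 = 27^2 = 729
3^12 = (3^6)^2 = 729^2 = 531441
3^13 = 3 * 3^12 = 3 * 531441 = 1594323
3^26 = (3^13)^2 = 1594323^2 = 2541865828329
3^27 = 3 * 3^26 = 3 * 2541865828329 = 7625597484987
3^54 = (3^27)^2 = 7625597484987^2 = 58149737003040059690390169

Result: 58149737003040059690390169
Multiplications needed: 8 (8 lines after 3^1)

3^54 = 58149737003040059690390169. Using exponentiation by squaring, this requires 8 multiplications. The key idea: if the exponent is even, square the half-power; if odd, multiply by the base once.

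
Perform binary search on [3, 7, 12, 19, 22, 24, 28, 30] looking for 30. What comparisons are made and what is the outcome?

Binary search for 30 in [3, 7, 12, 19, 22, 24, 28, 30]:

lo=0, hi=7, mid=3, arr[mid]=19 -> 19 < 30, search right half
lo=4, hi=7, mid=5, arr[mid]=24 -> 24 < 30, search right half
lo=6, hi=7, mid=6, arr[mid]=28 -> 28 < 30, search right half
lo=7, hi=7, mid=7, arr[mid]=30 -> Found target at index 7!

Binary search finds 30 at index 7 after 4 comparisons. The search repeatedly halves the search space by comparing with the middle element.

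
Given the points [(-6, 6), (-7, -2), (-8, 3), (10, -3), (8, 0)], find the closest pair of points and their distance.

Computing all pairwise distances among 5 points:

d((-6, 6), (-7, -2)) = 8.0623
d((-6, 6), (-8, 3)) = 3.6056 <-- minimum
d((-6, 6), (10, -3)) = 18.3576
d((-6, 6), (8, 0)) = 15.2315
d((-7, -2), (-8, 3)) = 5.099
d((-7, -2), (10, -3)) = 17.0294
d((-7, -2), (8, 0)) = 15.1327
d((-8, 3), (10, -3)) = 18.9737
d((-8, 3), (8, 0)) = 16.2788
d((10, -3), (8, 0)) = 3.6056 <-- minimum

Minimum distance: 3.6056 (tie among 2 pairs: (-6, 6) and (-8, 3); (10, -3) and (8, 0))

The minimum Euclidean distance is 3.6056. There is a tie: 2 pairs achieve this minimum — (-6, 6) and (-8, 3); (10, -3) and (8, 0). Any of these is a valid closest pair. For 5 points, brute-force pairwise comparison is shown above. For large n, the divide-and-conquer algorithm (sort by x, recurse on halves, check the dividing strip) achieves O(n log n).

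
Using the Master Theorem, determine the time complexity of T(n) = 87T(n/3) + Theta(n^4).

Master Theorem for T(n) = 87T(n/3) + O(n^4):

a = 87, b = 3, c = 4
log_b(a) = log_3(87) = 4.0650

Case 1: c = 4 < log_3(87) = 4.0650
T(n) = O(n^(log_3 87))

For T(n) = 87T(n/3) + O(n^4): log_3(87) = 4.0650. This is Case 1 of the Master Theorem (c < log_b(a), work dominated by leaves), giving O(n^(log_3 87)).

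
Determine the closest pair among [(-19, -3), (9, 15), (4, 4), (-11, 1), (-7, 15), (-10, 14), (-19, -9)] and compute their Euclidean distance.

Computing all pairwise distances among 7 points:

d((-19, -3), (9, 15)) = 33.2866
d((-19, -3), (4, 4)) = 24.0416
d((-19, -3), (-11, 1)) = 8.9443
d((-19, -3), (-7, 15)) = 21.6333
d((-19, -3), (-10, 14)) = 19.2354
d((-19, -3), (-19, -9)) = 6.0
d((9, 15), (4, 4)) = 12.083
d((9, 15), (-11, 1)) = 24.4131
d((9, 15), (-7, 15)) = 16.0
d((9, 15), (-10, 14)) = 19.0263
d((9, 15), (-19, -9)) = 36.8782
d((4, 4), (-11, 1)) = 15.2971
d((4, 4), (-7, 15)) = 15.5563
d((4, 4), (-10, 14)) = 17.2047
d((4, 4), (-19, -9)) = 26.4197
d((-11, 1), (-7, 15)) = 14.5602
d((-11, 1), (-10, 14)) = 13.0384
d((-11, 1), (-19, -9)) = 12.8062
d((-7, 15), (-10, 14)) = 3.1623 <-- minimum
d((-7, 15), (-19, -9)) = 26.8328
d((-10, 14), (-19, -9)) = 24.6982

Closest pair: (-7, 15) and (-10, 14) with distance 3.1623

The closest pair is (-7, 15) and (-10, 14) with Euclidean distance 3.1623. For 7 points, brute-force pairwise comparison is shown above. For large n, the divide-and-conquer algorithm (sort by x, recurse on halves, check the dividing strip) achieves O(n log n).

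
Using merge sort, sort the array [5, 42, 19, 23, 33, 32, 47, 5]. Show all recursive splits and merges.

Merge sort trace:

Split: [5, 42, 19, 23, 33, 32, 47, 5] -> [5, 42, 19, 23] and [33, 32, 47, 5]
  Split: [5, 42, 19, 23] -> [5, 42] and [19, 23]
    Split: [5, 42] -> [5] and [42]
    Merge: [5] + [42] -> [5, 42]
    Split: [19, 23] -> [19] and [23]
    Merge: [19] + [23] -> [19, 23]
  Merge: [5, 42] + [19, 23] -> [5, 19, 23, 42]
  Split: [33, 32, 47, 5] -> [33, 32] and [47, 5]
    Split: [33, 32] -> [33] and [32]
    Merge: [33] + [32] -> [32, 33]
    Split: [47, 5] -> [47] and [5]
    Merge: [47] + [5] -> [5, 47]
  Merge: [32, 33] + [5, 47] -> [5, 32, 33, 47]
Merge: [5, 19, 23, 42] + [5, 32, 33, 47] -> [5, 5, 19, 23, 32, 33, 42, 47]

Final sorted array: [5, 5, 19, 23, 32, 33, 42, 47]

The merge sort proceeds by recursively splitting the array and merging sorted halves.
After all merges, the sorted array is [5, 5, 19, 23, 32, 33, 42, 47].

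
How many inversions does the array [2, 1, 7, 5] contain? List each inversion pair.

Finding inversions in [2, 1, 7, 5]:

(0, 1): arr[0]=2 > arr[1]=1
(2, 3): arr[2]=7 > arr[3]=5

Total inversions: 2

The array has 2 inversion(s): (0,1), (2,3). Each pair (i,j) satisfies i < j and arr[i] > arr[j].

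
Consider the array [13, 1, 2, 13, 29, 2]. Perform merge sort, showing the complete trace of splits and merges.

Merge sort trace:

Split: [13, 1, 2, 13, 29, 2] -> [13, 1, 2] and [13, 29, 2]
  Split: [13, 1, 2] -> [13] and [1, 2]
    Split: [1, 2] -> [1] and [2]
    Merge: [1] + [2] -> [1, 2]
  Merge: [13] + [1, 2] -> [1, 2, 13]
  Split: [13, 29, 2] -> [13] and [29, 2]
    Split: [29, 2] -> [29] and [2]
    Merge: [29] + [2] -> [2, 29]
  Merge: [13] + [2, 29] -> [2, 13, 29]
Merge: [1, 2, 13] + [2, 13, 29] -> [1, 2, 2, 13, 13, 29]

Final sorted array: [1, 2, 2, 13, 13, 29]

The merge sort proceeds by recursively splitting the array and merging sorted halves.
After all merges, the sorted array is [1, 2, 2, 13, 13, 29].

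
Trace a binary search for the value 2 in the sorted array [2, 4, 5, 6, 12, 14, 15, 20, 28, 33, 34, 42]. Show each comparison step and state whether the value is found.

Binary search for 2 in [2, 4, 5, 6, 12, 14, 15, 20, 28, 33, 34, 42]:

lo=0, hi=11, mid=5, arr[mid]=14 -> 14 > 2, search left half
lo=0, hi=4, mid=2, arr[mid]=5 -> 5 > 2, search left half
lo=0, hi=1, mid=0, arr[mid]=2 -> Found target at index 0!

Binary search finds 2 at index 0 after 3 comparisons. The search repeatedly halves the search space by comparing with the middle element.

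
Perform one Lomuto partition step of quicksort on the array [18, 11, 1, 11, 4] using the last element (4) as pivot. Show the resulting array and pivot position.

Lomuto partition with pivot = 4:

Initial array: [18, 11, 1, 11, 4]

arr[0]=18 > 4: no swap
arr[1]=11 > 4: no swap
arr[2]=1 <= 4: swap with position 0, array becomes [1, 11, 18, 11, 4]
arr[3]=11 > 4: no swap

Place pivot at position 1: [1, 4, 18, 11, 11]
Pivot position: 1

After partitioning with pivot 4, the array becomes [1, 4, 18, 11, 11]. The pivot is placed at index 1. All elements to the left of the pivot are <= 4, and all elements to the right are > 4.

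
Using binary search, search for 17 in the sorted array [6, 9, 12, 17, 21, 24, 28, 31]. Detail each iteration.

Binary search for 17 in [6, 9, 12, 17, 21, 24, 28, 31]:

lo=0, hi=7, mid=3, arr[mid]=17 -> Found target at index 3!

Binary search finds 17 at index 3 after 1 comparisons. The search repeatedly halves the search space by comparing with the middle element.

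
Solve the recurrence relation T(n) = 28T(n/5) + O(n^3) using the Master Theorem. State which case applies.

Master Theorem for T(n) = 28T(n/5) + O(n^3):

a = 28, b = 5, c = 3
log_b(a) = log_5(28) = 2.0704

Case 3: c = 3 > log_5(28) = 2.0704
T(n) = O(n^3) = O(n^3)

For T(n) = 28T(n/5) + O(n^3): log_5(28) = 2.0704. This is Case 3 of the Master Theorem (c > log_b(a), work dominated by root), giving O(n^3).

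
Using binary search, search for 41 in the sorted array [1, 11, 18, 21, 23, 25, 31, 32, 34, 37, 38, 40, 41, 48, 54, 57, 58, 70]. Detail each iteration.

Binary search for 41 in [1, 11, 18, 21, 23, 25, 31, 32, 34, 37, 38, 40, 41, 48, 54, 57, 58, 70]:

lo=0, hi=17, mid=8, arr[mid]=34 -> 34 < 41, search right half
lo=9, hi=17, mid=13, arr[mid]=48 -> 48 > 41, search left half
lo=9, hi=12, mid=10, arr[mid]=38 -> 38 < 41, search right half
lo=11, hi=12, mid=11, arr[mid]=40 -> 40 < 41, search right half
lo=12, hi=12, mid=12, arr[mid]=41 -> Found target at index 12!

Binary search finds 41 at index 12 after 5 comparisons. The search repeatedly halves the search space by comparing with the middle element.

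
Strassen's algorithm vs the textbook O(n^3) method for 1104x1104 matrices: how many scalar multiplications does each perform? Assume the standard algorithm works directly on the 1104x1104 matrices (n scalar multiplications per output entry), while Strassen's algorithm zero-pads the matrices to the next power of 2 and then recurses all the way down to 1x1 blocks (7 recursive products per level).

Matrix multiplication for 1104x1104 matrices:

Strassen's algorithm requires power-of-2 dimensions. Pad 1104x1104 to 2048x2048 (next power of 2).

Standard algorithm: 1104^3 = 1345572864 multiplications
Strassen's algorithm: 7^(log2(2048)) = 7^11 = 1977326743 multiplications
Difference: 1345572864 - 1977326743 = -631753879 (Strassen uses MORE here due to padding overhead — for small or just-over-power-of-2 n, padding can outweigh the per-level savings)

Standard: 1345572864 multiplications (1104^3). Strassen: 1977326743 multiplications (7^11, after padding to 2048x2048). Strassen reduces 8 recursive multiplications to 7 at each level.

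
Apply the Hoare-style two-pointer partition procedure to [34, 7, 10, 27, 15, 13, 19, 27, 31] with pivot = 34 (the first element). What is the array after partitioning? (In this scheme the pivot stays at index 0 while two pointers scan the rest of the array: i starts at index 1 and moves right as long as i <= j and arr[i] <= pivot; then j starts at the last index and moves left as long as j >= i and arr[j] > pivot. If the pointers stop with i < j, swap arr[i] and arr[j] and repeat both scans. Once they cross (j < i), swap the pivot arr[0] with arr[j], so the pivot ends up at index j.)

Hoare-style two-pointer partition with pivot = 34:

Initial array: [34, 7, 10, 27, 15, 13, 19, 27, 31]

Pointers start at i = 1, j = 8.
i ends at 9, j ends at 8: the pointers have crossed (j < i), so scanning stops.

Swap pivot arr[0] with arr[8] to place pivot at position 8: [31, 7, 10, 27, 15, 13, 19, 27, 34]
Pivot position: 8

After partitioning with pivot 34, the array becomes [31, 7, 10, 27, 15, 13, 19, 27, 34]. The pivot is placed at index 8. All elements to the left of the pivot are <= 34, and all elements to the right are > 34.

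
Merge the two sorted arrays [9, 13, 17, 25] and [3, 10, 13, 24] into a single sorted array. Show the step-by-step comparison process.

Merging process:

Compare 9 vs 3: take 3 from right. Merged: [3]
Compare 9 vs 10: take 9 from left. Merged: [3, 9]
Compare 13 vs 10: take 10 from right. Merged: [3, 9, 10]
Compare 13 vs 13: take 13 from left. Merged: [3, 9, 10, 13]
Compare 17 vs 13: take 13 from right. Merged: [3, 9, 10, 13, 13]
Compare 17 vs 24: take 17 from left. Merged: [3, 9, 10, 13, 13, 17]
Compare 25 vs 24: take 24 from right. Merged: [3, 9, 10, 13, 13, 17, 24]
Append remaining from left: [25]. Merged: [3, 9, 10, 13, 13, 17, 24, 25]

Final merged array: [3, 9, 10, 13, 13, 17, 24, 25]
Total comparisons: 7

The merged array is [3, 9, 10, 13, 13, 17, 24, 25], requiring 7 comparisons. The merge step runs in O(n) time where n is the total number of elements.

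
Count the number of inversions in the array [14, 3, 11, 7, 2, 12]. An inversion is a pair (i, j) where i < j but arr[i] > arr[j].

Finding inversions in [14, 3, 11, 7, 2, 12]:

(0, 1): arr[0]=14 > arr[1]=3
(0, 2): arr[0]=14 > arr[2]=11
(0, 3): arr[0]=14 > arr[3]=7
(0, 4): arr[0]=14 > arr[4]=2
(0, 5): arr[0]=14 > arr[5]=12
(1, 4): arr[1]=3 > arr[4]=2
(2, 3): arr[2]=11 > arr[3]=7
(2, 4): arr[2]=11 > arr[4]=2
(3, 4): arr[3]=7 > arr[4]=2

Total inversions: 9

The array has 9 inversion(s): (0,1), (0,2), (0,3), (0,4), (0,5), (1,4), (2,3), (2,4), (3,4). Each pair (i,j) satisfies i < j and arr[i] > arr[j].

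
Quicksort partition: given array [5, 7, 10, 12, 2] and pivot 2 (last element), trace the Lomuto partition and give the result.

Lomuto partition with pivot = 2:

Initial array: [5, 7, 10, 12, 2]

arr[0]=5 > 2: no swap
arr[1]=7 > 2: no swap
arr[2]=10 > 2: no swap
arr[3]=12 > 2: no swap

Place pivot at position 0: [2, 7, 10, 12, 5]
Pivot position: 0

After partitioning with pivot 2, the array becomes [2, 7, 10, 12, 5]. The pivot is placed at index 0. All elements to the left of the pivot are <= 2, and all elements to the right are > 2.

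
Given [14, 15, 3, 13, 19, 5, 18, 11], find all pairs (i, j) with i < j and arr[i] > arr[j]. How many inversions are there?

Finding inversions in [14, 15, 3, 13, 19, 5, 18, 11]:

(0, 2): arr[0]=14 > arr[2]=3
(0, 3): arr[0]=14 > arr[3]=13
(0, 5): arr[0]=14 > arr[5]=5
(0, 7): arr[0]=14 > arr[7]=11
(1, 2): arr[1]=15 > arr[2]=3
(1, 3): arr[1]=15 > arr[3]=13
(1, 5): arr[1]=15 > arr[5]=5
(1, 7): arr[1]=15 > arr[7]=11
(3, 5): arr[3]=13 > arr[5]=5
(3, 7): arr[3]=13 > arr[7]=11
(4, 5): arr[4]=19 > arr[5]=5
(4, 6): arr[4]=19 > arr[6]=18
(4, 7): arr[4]=19 > arr[7]=11
(6, 7): arr[6]=18 > arr[7]=11

Total inversions: 14

The array has 14 inversion(s): (0,2), (0,3), (0,5), (0,7), (1,2), (1,3), (1,5), (1,7), (3,5), (3,7), (4,5), (4,6), (4,7), (6,7). Each pair (i,j) satisfies i < j and arr[i] > arr[j].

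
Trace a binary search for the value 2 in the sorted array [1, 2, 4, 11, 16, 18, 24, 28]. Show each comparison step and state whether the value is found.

Binary search for 2 in [1, 2, 4, 11, 16, 18, 24, 28]:

lo=0, hi=7, mid=3, arr[mid]=11 -> 11 > 2, search left half
lo=0, hi=2, mid=1, arr[mid]=2 -> Found target at index 1!

Binary search finds 2 at index 1 after 2 comparisons. The search repeatedly halves the search space by comparing with the middle element.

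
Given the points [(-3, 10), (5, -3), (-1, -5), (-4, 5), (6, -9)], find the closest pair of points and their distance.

Computing all pairwise distances among 5 points:

d((-3, 10), (5, -3)) = 15.2643
d((-3, 10), (-1, -5)) = 15.1327
d((-3, 10), (-4, 5)) = 5.099 <-- minimum
d((-3, 10), (6, -9)) = 21.0238
d((5, -3), (-1, -5)) = 6.3246
d((5, -3), (-4, 5)) = 12.0416
d((5, -3), (6, -9)) = 6.0828
d((-1, -5), (-4, 5)) = 10.4403
d((-1, -5), (6, -9)) = 8.0623
d((-4, 5), (6, -9)) = 17.2047

Closest pair: (-3, 10) and (-4, 5) with distance 5.099

The closest pair is (-3, 10) and (-4, 5) with Euclidean distance 5.099. For 5 points, brute-force pairwise comparison is shown above. For large n, the divide-and-conquer algorithm (sort by x, recurse on halves, check the dividing strip) achieves O(n log n).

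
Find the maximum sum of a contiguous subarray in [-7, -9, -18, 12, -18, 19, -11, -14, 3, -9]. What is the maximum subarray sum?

Using Kadane's algorithm on [-7, -9, -18, 12, -18, 19, -11, -14, 3, -9]:

Scanning through the array:
Position 1 (value -9): max_ending_here = -9, max_so_far = -7
Position 2 (value -18): max_ending_here = -18, max_so_far = -7
Position 3 (value 12): max_ending_here = 12, max_so_far = 12
Position 4 (value -18): max_ending_here = -6, max_so_far = 12
Position 5 (value 19): max_ending_here = 19, max_so_far = 19
Position 6 (value -11): max_ending_here = 8, max_so_far = 19
Position 7 (value -14): max_ending_here = -6, max_so_far = 19
Position 8 (value 3): max_ending_here = 3, max_so_far = 19
Position 9 (value -9): max_ending_here = -6, max_so_far = 19

Maximum subarray: [19]
Maximum sum: 19

The maximum subarray is [19] with sum 19. This subarray runs from index 5 to index 5.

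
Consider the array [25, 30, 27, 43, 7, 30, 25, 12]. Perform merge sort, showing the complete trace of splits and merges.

Merge sort trace:

Split: [25, 30, 27, 43, 7, 30, 25, 12] -> [25, 30, 27, 43] and [7, 30, 25, 12]
  Split: [25, 30, 27, 43] -> [25, 30] and [27, 43]
    Split: [25, 30] -> [25] and [30]
    Merge: [25] + [30] -> [25, 30]
    Split: [27, 43] -> [27] and [43]
    Merge: [27] + [43] -> [27, 43]
  Merge: [25, 30] + [27, 43] -> [25, 27, 30, 43]
  Split: [7, 30, 25, 12] -> [7, 30] and [25, 12]
    Split: [7, 30] -> [7] and [30]
    Merge: [7] + [30] -> [7, 30]
    Split: [25, 12] -> [25] and [12]
    Merge: [25] + [12] -> [12, 25]
  Merge: [7, 30] + [12, 25] -> [7, 12, 25, 30]
Merge: [25, 27, 30, 43] + [7, 12, 25, 30] -> [7, 12, 25, 25, 27, 30, 30, 43]

Final sorted array: [7, 12, 25, 25, 27, 30, 30, 43]

The merge sort proceeds by recursively splitting the array and merging sorted halves.
After all merges, the sorted array is [7, 12, 25, 25, 27, 30, 30, 43].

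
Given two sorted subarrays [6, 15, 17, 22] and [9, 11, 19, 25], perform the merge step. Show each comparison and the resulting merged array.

Merging process:

Compare 6 vs 9: take 6 from left. Merged: [6]
Compare 15 vs 9: take 9 from right. Merged: [6, 9]
Compare 15 vs 11: take 11 from right. Merged: [6, 9, 11]
Compare 15 vs 19: take 15 from left. Merged: [6, 9, 11, 15]
Compare 17 vs 19: take 17 from left. Merged: [6, 9, 11, 15, 17]
Compare 22 vs 19: take 19 from right. Merged: [6, 9, 11, 15, 17, 19]
Compare 22 vs 25: take 22 from left. Merged: [6, 9, 11, 15, 17, 19, 22]
Append remaining from right: [25]. Merged: [6, 9, 11, 15, 17, 19, 22, 25]

Final merged array: [6, 9, 11, 15, 17, 19, 22, 25]
Total comparisons: 7

The merged array is [6, 9, 11, 15, 17, 19, 22, 25], requiring 7 comparisons. The merge step runs in O(n) time where n is the total number of elements.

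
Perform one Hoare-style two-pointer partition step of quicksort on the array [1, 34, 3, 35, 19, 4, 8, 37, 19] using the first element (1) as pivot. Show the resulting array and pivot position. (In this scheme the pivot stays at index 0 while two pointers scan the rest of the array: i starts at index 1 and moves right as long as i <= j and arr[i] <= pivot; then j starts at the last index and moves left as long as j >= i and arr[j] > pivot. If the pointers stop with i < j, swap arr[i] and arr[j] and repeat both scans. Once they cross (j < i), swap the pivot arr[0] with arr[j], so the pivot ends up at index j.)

Hoare-style two-pointer partition with pivot = 1:

Initial array: [1, 34, 3, 35, 19, 4, 8, 37, 19]

Pointers start at i = 1, j = 8.
i ends at 1, j ends at 0: the pointers have crossed (j < i), so scanning stops.

j = 0, so swapping arr[0] with arr[j] leaves the pivot at position 0: [1, 34, 3, 35, 19, 4, 8, 37, 19]
Pivot position: 0

After partitioning with pivot 1, the array becomes [1, 34, 3, 35, 19, 4, 8, 37, 19]. The pivot is placed at index 0. All elements to the left of the pivot are <= 1, and all elements to the right are > 1.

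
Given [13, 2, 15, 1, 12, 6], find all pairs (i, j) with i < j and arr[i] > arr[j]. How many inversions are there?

Finding inversions in [13, 2, 15, 1, 12, 6]:

(0, 1): arr[0]=13 > arr[1]=2
(0, 3): arr[0]=13 > arr[3]=1
(0, 4): arr[0]=13 > arr[4]=12
(0, 5): arr[0]=13 > arr[5]=6
(1, 3): arr[1]=2 > arr[3]=1
(2, 3): arr[2]=15 > arr[3]=1
(2, 4): arr[2]=15 > arr[4]=12
(2, 5): arr[2]=15 > arr[5]=6
(4, 5): arr[4]=12 > arr[5]=6

Total inversions: 9

The array has 9 inversion(s): (0,1), (0,3), (0,4), (0,5), (1,3), (2,3), (2,4), (2,5), (4,5). Each pair (i,j) satisfies i < j and arr[i] > arr[j].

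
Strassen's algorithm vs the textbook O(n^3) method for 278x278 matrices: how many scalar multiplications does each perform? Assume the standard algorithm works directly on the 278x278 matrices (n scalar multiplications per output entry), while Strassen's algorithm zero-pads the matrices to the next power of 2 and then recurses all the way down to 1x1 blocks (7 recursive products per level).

Matrix multiplication for 278x278 matrices:

Strassen's algorithm requires power-of-2 dimensions. Pad 278x278 to 512x512 (next power of 2).

Standard algorithm: 278^3 = 21484952 multiplications
Strassen's algorithm: 7^(log2(512)) = 7^9 = 40353607 multiplications
Difference: 21484952 - 40353607 = -18868655 (Strassen uses MORE here due to padding overhead — for small or just-over-power-of-2 n, padding can outweigh the per-level savings)

Standard: 21484952 multiplications (278^3). Strassen: 40353607 multiplications (7^9, after padding to 512x512). Strassen reduces 8 recursive multiplications to 7 at each level.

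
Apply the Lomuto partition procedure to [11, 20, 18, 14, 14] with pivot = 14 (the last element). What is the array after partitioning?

Lomuto partition with pivot = 14:

Initial array: [11, 20, 18, 14, 14]

arr[0]=11 <= 14: swap with position 0, array becomes [11, 20, 18, 14, 14]
arr[1]=20 > 14: no swap
arr[2]=18 > 14: no swap
arr[3]=14 <= 14: swap with position 1, array becomes [11, 14, 18, 20, 14]

Place pivot at position 2: [11, 14, 14, 20, 18]
Pivot position: 2

After partitioning with pivot 14, the array becomes [11, 14, 14, 20, 18]. The pivot is placed at index 2. All elements to the left of the pivot are <= 14, and all elements to the right are > 14.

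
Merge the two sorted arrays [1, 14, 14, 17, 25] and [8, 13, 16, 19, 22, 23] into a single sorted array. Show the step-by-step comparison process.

Merging process:

Compare 1 vs 8: take 1 from left. Merged: [1]
Compare 14 vs 8: take 8 from right. Merged: [1, 8]
Compare 14 vs 13: take 13 from right. Merged: [1, 8, 13]
Compare 14 vs 16: take 14 from left. Merged: [1, 8, 13, 14]
Compare 14 vs 16: take 14 from left. Merged: [1, 8, 13, 14, 14]
Compare 17 vs 16: take 16 from right. Merged: [1, 8, 13, 14, 14, 16]
Compare 17 vs 19: take 17 from left. Merged: [1, 8, 13, 14, 14, 16, 17]
Compare 25 vs 19: take 19 from right. Merged: [1, 8, 13, 14, 14, 16, 17, 19]
Compare 25 vs 22: take 22 from right. Merged: [1, 8, 13, 14, 14, 16, 17, 19, 22]
Compare 25 vs 23: take 23 from right. Merged: [1, 8, 13, 14, 14, 16, 17, 19, 22, 23]
Append remaining from left: [25]. Merged: [1, 8, 13, 14, 14, 16, 17, 19, 22, 23, 25]

Final merged array: [1, 8, 13, 14, 14, 16, 17, 19, 22, 23, 25]
Total comparisons: 10

The merged array is [1, 8, 13, 14, 14, 16, 17, 19, 22, 23, 25], requiring 10 comparisons. The merge step runs in O(n) time where n is the total number of elements.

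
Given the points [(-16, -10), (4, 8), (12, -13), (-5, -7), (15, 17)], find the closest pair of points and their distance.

Computing all pairwise distances among 5 points:

d((-16, -10), (4, 8)) = 26.9072
d((-16, -10), (12, -13)) = 28.1603
d((-16, -10), (-5, -7)) = 11.4018 <-- minimum
d((-16, -10), (15, 17)) = 41.1096
d((4, 8), (12, -13)) = 22.4722
d((4, 8), (-5, -7)) = 17.4929
d((4, 8), (15, 17)) = 14.2127
d((12, -13), (-5, -7)) = 18.0278
d((12, -13), (15, 17)) = 30.1496
d((-5, -7), (15, 17)) = 31.241

Closest pair: (-16, -10) and (-5, -7) with distance 11.4018

The closest pair is (-16, -10) and (-5, -7) with Euclidean distance 11.4018. For 5 points, brute-force pairwise comparison is shown above. For large n, the divide-and-conquer algorithm (sort by x, recurse on halves, check the dividing strip) achieves O(n log n).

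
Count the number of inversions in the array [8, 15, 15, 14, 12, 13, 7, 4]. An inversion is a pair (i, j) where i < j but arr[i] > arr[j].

Finding inversions in [8, 15, 15, 14, 12, 13, 7, 4]:

(0, 6): arr[0]=8 > arr[6]=7
(0, 7): arr[0]=8 > arr[7]=4
(1, 3): arr[1]=15 > arr[3]=14
(1, 4): arr[1]=15 > arr[4]=12
(1, 5): arr[1]=15 > arr[5]=13
(1, 6): arr[1]=15 > arr[6]=7
(1, 7): arr[1]=15 > arr[7]=4
(2, 3): arr[2]=15 > arr[3]=14
(2, 4): arr[2]=15 > arr[4]=12
(2, 5): arr[2]=15 > arr[5]=13
(2, 6): arr[2]=15 > arr[6]=7
(2, 7): arr[2]=15 > arr[7]=4
(3, 4): arr[3]=14 > arr[4]=12
(3, 5): arr[3]=14 > arr[5]=13
(3, 6): arr[3]=14 > arr[6]=7
(3, 7): arr[3]=14 > arr[7]=4
(4, 6): arr[4]=12 > arr[6]=7
(4, 7): arr[4]=12 > arr[7]=4
(5, 6): arr[5]=13 > arr[6]=7
(5, 7): arr[5]=13 > arr[7]=4
(6, 7): arr[6]=7 > arr[7]=4

Total inversions: 21

The array has 21 inversion(s): (0,6), (0,7), (1,3), (1,4), (1,5), (1,6), (1,7), (2,3), (2,4), (2,5), (2,6), (2,7), (3,4), (3,5), (3,6), (3,7), (4,6), (4,7), (5,6), (5,7), (6,7). Each pair (i,j) satisfies i < j and arr[i] > arr[j].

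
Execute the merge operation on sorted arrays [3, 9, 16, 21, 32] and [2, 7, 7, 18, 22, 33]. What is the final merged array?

Merging process:

Compare 3 vs 2: take 2 from right. Merged: [2]
Compare 3 vs 7: take 3 from left. Merged: [2, 3]
Compare 9 vs 7: take 7 from right. Merged: [2, 3, 7]
Compare 9 vs 7: take 7 from right. Merged: [2, 3, 7, 7]
Compare 9 vs 18: take 9 from left. Merged: [2, 3, 7, 7, 9]
Compare 16 vs 18: take 16 from left. Merged: [2, 3, 7, 7, 9, 16]
Compare 21 vs 18: take 18 from right. Merged: [2, 3, 7, 7, 9, 16, 18]
Compare 21 vs 22: take 21 from left. Merged: [2, 3, 7, 7, 9, 16, 18, 21]
Compare 32 vs 22: take 22 from right. Merged: [2, 3, 7, 7, 9, 16, 18, 21, 22]
Compare 32 vs 33: take 32 from left. Merged: [2, 3, 7, 7, 9, 16, 18, 21, 22, 32]
Append remaining from right: [33]. Merged: [2, 3, 7, 7, 9, 16, 18, 21, 22, 32, 33]

Final merged array: [2, 3, 7, 7, 9, 16, 18, 21, 22, 32, 33]
Total comparisons: 10

The merged array is [2, 3, 7, 7, 9, 16, 18, 21, 22, 32, 33], requiring 10 comparisons. The merge step runs in O(n) time where n is the total number of elements.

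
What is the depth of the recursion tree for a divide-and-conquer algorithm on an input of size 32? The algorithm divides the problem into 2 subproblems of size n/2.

For divide and conquer with division factor 2:

Problem sizes at each level:
Level 0: 32
Level 1: 16
Level 2: 8
Level 3: 4
Level 4: 2
Level 5: 1

The root is level 0 and the size-1 base case is level 5 (the tree spans levels 0 through 5, i.e. 6 levels counting the root), so the depth is the number of divisions: log_2(32) = 5

The recursion tree depth is log_2(32) = 5. At each level, the problem size is divided by 2, so it takes 5 divisions to reduce to a base case of size 1. The algorithm makes 2 recursive calls at each level.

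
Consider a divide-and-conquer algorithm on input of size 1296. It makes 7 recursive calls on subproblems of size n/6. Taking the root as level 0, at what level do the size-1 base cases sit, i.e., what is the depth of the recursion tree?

For divide and conquer with division factor 6:

Problem sizes at each level:
Level 0: 1296
Level 1: 216
Level 2: 36
Level 3: 6
Level 4: 1

The root is level 0 and the size-1 base case is level 4 (the tree spans levels 0 through 4, i.e. 5 levels counting the root), so the depth is the number of divisions: log_6(1296) = 4

The recursion tree depth is log_6(1296) = 4. At each level, the problem size is divided by 6, so it takes 4 divisions to reduce to a base case of size 1. The algorithm makes 7 recursive calls at each level.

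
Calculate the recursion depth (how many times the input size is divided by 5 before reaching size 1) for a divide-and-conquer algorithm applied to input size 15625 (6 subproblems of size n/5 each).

For divide and conquer with division factor 5:

Problem sizes at each level:
Level 0: 15625
Level 1: 3125
Level 2: 625
Level 3: 125
Level 4: 25
Level 5: 5
Level 6: 1

The root is level 0 and the size-1 base case is level 6 (the tree spans levels 0 through 6, i.e. 7 levels counting the root), so the depth is the number of divisions: log_5(15625) = 6

The recursion tree depth is log_5(15625) = 6. At each level, the problem size is divided by 5, so it takes 6 divisions to reduce to a base case of size 1. The algorithm makes 6 recursive calls at each level.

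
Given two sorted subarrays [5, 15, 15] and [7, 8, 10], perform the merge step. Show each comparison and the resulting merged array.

Merging process:

Compare 5 vs 7: take 5 from left. Merged: [5]
Compare 15 vs 7: take 7 from right. Merged: [5, 7]
Compare 15 vs 8: take 8 from right. Merged: [5, 7, 8]
Compare 15 vs 10: take 10 from right. Merged: [5, 7, 8, 10]
Append remaining from left: [15, 15]. Merged: [5, 7, 8, 10, 15, 15]

Final merged array: [5, 7, 8, 10, 15, 15]
Total comparisons: 4

The merged array is [5, 7, 8, 10, 15, 15], requiring 4 comparisons. The merge step runs in O(n) time where n is the total number of elements.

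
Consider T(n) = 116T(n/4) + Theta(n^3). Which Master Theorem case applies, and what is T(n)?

Master Theorem for T(n) = 116T(n/4) + O(n^3):

a = 116, b = 4, c = 3
log_b(a) = log_4(116) = 3.4290

Case 1: c = 3 < log_4(116) = 3.4290
T(n) = O(n^(log_4 116))

For T(n) = 116T(n/4) + O(n^3): log_4(116) = 3.4290. This is Case 1 of the Master Theorem (c < log_b(a), work dominated by leaves), giving O(n^(log_4 116)).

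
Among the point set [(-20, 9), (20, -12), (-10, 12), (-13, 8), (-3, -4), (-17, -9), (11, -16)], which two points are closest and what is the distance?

Computing all pairwise distances among 7 points:

d((-20, 9), (20, -12)) = 45.1774
d((-20, 9), (-10, 12)) = 10.4403
d((-20, 9), (-13, 8)) = 7.0711
d((-20, 9), (-3, -4)) = 21.4009
d((-20, 9), (-17, -9)) = 18.2483
d((-20, 9), (11, -16)) = 39.8246
d((20, -12), (-10, 12)) = 38.4187
d((20, -12), (-13, 8)) = 38.5876
d((20, -12), (-3, -4)) = 24.3516
d((20, -12), (-17, -9)) = 37.1214
d((20, -12), (11, -16)) = 9.8489
d((-10, 12), (-13, 8)) = 5.0 <-- minimum
d((-10, 12), (-3, -4)) = 17.4642
d((-10, 12), (-17, -9)) = 22.1359
d((-10, 12), (11, -16)) = 35.0
d((-13, 8), (-3, -4)) = 15.6205
d((-13, 8), (-17, -9)) = 17.4642
d((-13, 8), (11, -16)) = 33.9411
d((-3, -4), (-17, -9)) = 14.8661
d((-3, -4), (11, -16)) = 18.4391
d((-17, -9), (11, -16)) = 28.8617

Closest pair: (-10, 12) and (-13, 8) with distance 5.0

The closest pair is (-10, 12) and (-13, 8) with Euclidean distance 5.0. For 7 points, brute-force pairwise comparison is shown above. For large n, the divide-and-conquer algorithm (sort by x, recurse on halves, check the dividing strip) achieves O(n log n).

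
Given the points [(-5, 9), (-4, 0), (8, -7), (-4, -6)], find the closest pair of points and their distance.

Computing all pairwise distances among 4 points:

d((-5, 9), (-4, 0)) = 9.0554
d((-5, 9), (8, -7)) = 20.6155
d((-5, 9), (-4, -6)) = 15.0333
d((-4, 0), (8, -7)) = 13.8924
d((-4, 0), (-4, -6)) = 6.0 <-- minimum
d((8, -7), (-4, -6)) = 12.0416

Closest pair: (-4, 0) and (-4, -6) with distance 6.0

The closest pair is (-4, 0) and (-4, -6) with Euclidean distance 6.0. For 4 points, brute-force pairwise comparison is shown above. For large n, the divide-and-conquer algorithm (sort by x, recurse on halves, check the dividing strip) achieves O(n log n).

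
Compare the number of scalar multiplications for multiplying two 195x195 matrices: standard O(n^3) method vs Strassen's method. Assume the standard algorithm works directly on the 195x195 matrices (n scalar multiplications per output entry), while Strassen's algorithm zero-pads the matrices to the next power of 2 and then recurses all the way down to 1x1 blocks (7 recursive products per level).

Matrix multiplication for 195x195 matrices:

Strassen's algorithm requires power-of-2 dimensions. Pad 195x195 to 256x256 (next power of 2).

Standard algorithm: 195^3 = 7414875 multiplications
Strassen's algorithm: 7^(log2(256)) = 7^8 = 5764801 multiplications
Savings: 7414875 - 5764801 = 1650074 multiplications

Standard: 7414875 multiplications (195^3). Strassen: 5764801 multiplications (7^8, after padding to 256x256). Strassen reduces 8 recursive multiplications to 7 at each level.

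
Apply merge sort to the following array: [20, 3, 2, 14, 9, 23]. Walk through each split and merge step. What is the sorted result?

Merge sort trace:

Split: [20, 3, 2, 14, 9, 23] -> [20, 3, 2] and [14, 9, 23]
  Split: [20, 3, 2] -> [20] and [3, 2]
    Split: [3, 2] -> [3] and [2]
    Merge: [3] + [2] -> [2, 3]
  Merge: [20] + [2, 3] -> [2, 3, 20]
  Split: [14, 9, 23] -> [14] and [9, 23]
    Split: [9, 23] -> [9] and [23]
    Merge: [9] + [23] -> [9, 23]
  Merge: [14] + [9, 23] -> [9, 14, 23]
Merge: [2, 3, 20] + [9, 14, 23] -> [2, 3, 9, 14, 20, 23]

Final sorted array: [2, 3, 9, 14, 20, 23]

The merge sort proceeds by recursively splitting the array and merging sorted halves.
After all merges, the sorted array is [2, 3, 9, 14, 20, 23].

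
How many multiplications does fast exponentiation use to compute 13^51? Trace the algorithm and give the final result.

Computing 13^51 by squaring (build up from 13^1; each line after the first costs one multiplication):

13^1 = 13
13^2 = (13^1)^2 = 13^2 = 169
13^3 = 13 * 13^2 = 13 * 169 = 2197
13^6 = (13^3)^2 = 2197^2 = 4826809
13^12 = (13^6)^2 = 4826809^2 = 23298085122481
13^24 = (13^12)^2 = 23298085122481^2 = 542800770374370512771595361
13^25 = 13 * 13^24 = 13 * 542800770374370512771595361 = 7056410014866816666030739693
13^50 = (13^25)^2 = 7056410014866816666030739693^2 = 49792922297912707801714181535533618316401192004725734249
13^51 = 13 * 13^50 = 13 * 49792922297912707801714181535533618316401192004725734249 = 647307989872865201422284359961937038113215496061434545237

Result: 647307989872865201422284359961937038113215496061434545237
Multiplications needed: 8 (8 lines after 13^1)

13^51 = 647307989872865201422284359961937038113215496061434545237. Using exponentiation by squaring, this requires 8 multiplications. The key idea: if the exponent is even, square the half-power; if odd, multiply by the base once.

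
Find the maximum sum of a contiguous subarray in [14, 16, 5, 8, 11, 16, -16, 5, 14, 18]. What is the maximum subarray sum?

Using Kadane's algorithm on [14, 16, 5, 8, 11, 16, -16, 5, 14, 18]:

Scanning through the array:
Position 1 (value 16): max_ending_here = 30, max_so_far = 30
Position 2 (value 5): max_ending_here = 35, max_so_far = 35
Position 3 (value 8): max_ending_here = 43, max_so_far = 43
Position 4 (value 11): max_ending_here = 54, max_so_far = 54
Position 5 (value 16): max_ending_here = 70, max_so_far = 70
Position 6 (value -16): max_ending_here = 54, max_so_far = 70
Position 7 (value 5): max_ending_here = 59, max_so_far = 70
Position 8 (value 14): max_ending_here = 73, max_so_far = 73
Position 9 (value 18): max_ending_here = 91, max_so_far = 91

Maximum subarray: [14, 16, 5, 8, 11, 16, -16, 5, 14, 18]
Maximum sum: 91

The maximum subarray is [14, 16, 5, 8, 11, 16, -16, 5, 14, 18] with sum 91. This subarray runs from index 0 to index 9.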